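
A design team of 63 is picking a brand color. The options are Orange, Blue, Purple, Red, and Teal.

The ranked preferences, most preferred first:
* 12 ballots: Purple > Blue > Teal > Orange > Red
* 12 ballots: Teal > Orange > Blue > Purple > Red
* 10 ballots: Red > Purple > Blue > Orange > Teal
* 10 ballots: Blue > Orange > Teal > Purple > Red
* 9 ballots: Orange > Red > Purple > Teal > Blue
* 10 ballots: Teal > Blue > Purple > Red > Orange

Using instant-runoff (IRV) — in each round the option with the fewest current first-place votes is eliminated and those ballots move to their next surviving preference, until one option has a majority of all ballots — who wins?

Round 1: Orange 9, Blue 10, Purple 12, Red 10, Teal 22. Orange eliminated.
Round 2: Blue 10, Purple 12, Red 19, Teal 22. Blue eliminated.
Round 3: Purple 12, Red 19, Teal 32. Teal has a majority (≥32).

Teal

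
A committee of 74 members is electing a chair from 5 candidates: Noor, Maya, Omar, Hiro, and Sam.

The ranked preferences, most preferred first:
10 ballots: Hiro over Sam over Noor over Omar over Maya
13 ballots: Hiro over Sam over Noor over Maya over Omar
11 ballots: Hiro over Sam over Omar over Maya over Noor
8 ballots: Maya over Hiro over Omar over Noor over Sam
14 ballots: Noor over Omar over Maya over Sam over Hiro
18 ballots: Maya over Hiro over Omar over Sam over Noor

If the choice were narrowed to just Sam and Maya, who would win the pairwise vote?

Sam is ranked above Maya on 34 ballots; Maya above Sam on 40.

Maya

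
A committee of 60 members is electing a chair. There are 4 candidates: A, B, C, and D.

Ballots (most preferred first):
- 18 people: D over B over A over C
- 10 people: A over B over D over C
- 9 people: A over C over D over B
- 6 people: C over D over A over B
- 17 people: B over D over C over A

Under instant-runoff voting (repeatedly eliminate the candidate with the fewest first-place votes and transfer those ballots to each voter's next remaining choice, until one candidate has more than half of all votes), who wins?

D

Round 1: A 19, B 17, C 6, D 18. C eliminated.
Round 2: A 19, B 17, D 24. B eliminated.
Round 3: A 19, D 41. D has a majority (≥31).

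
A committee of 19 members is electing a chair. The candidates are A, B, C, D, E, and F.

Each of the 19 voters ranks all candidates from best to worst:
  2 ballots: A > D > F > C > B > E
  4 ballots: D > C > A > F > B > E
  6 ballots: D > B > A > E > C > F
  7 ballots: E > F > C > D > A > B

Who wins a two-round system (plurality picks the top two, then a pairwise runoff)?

D

Round 1 first-place votes: A 2, B 0, C 0, D 10, E 7, F 0. D and E advance.
Runoff: D is ranked above E on 12 ballots, E above D on 7.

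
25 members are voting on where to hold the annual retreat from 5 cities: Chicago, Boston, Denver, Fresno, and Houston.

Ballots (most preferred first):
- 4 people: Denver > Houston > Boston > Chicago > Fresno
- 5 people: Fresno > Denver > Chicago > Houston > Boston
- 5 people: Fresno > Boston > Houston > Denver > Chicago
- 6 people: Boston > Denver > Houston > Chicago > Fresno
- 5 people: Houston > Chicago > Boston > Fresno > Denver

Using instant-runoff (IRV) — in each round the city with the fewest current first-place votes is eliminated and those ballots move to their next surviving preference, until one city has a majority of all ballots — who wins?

Houston

Round 1: Chicago 0, Boston 6, Denver 4, Fresno 10, Houston 5. Chicago eliminated.
Round 2: Boston 6, Denver 4, Fresno 10, Houston 5. Denver eliminated.
Round 3: Boston 6, Fresno 10, Houston 9. Boston eliminated.
Round 4: Fresno 10, Houston 15. Houston has a majority (≥13).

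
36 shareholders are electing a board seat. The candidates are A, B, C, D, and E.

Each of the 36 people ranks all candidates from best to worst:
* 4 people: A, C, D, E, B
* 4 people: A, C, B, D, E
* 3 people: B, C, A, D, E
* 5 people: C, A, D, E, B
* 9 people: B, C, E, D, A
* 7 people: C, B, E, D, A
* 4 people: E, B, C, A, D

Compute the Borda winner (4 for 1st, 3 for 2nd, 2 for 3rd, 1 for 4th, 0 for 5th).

C

A: 4×4 + 4×4 + 3×2 + 5×3 + 9×0 + 7×0 + 4×1 = 57
B: 4×0 + 4×2 + 3×4 + 5×0 + 9×4 + 7×3 + 4×3 = 89
C: 4×3 + 4×3 + 3×3 + 5×4 + 9×3 + 7×4 + 4×2 = 116
D: 4×2 + 4×1 + 3×1 + 5×2 + 9×1 + 7×1 + 4×0 = 41
E: 4×1 + 4×0 + 3×0 + 5×1 + 9×2 + 7×2 + 4×4 = 57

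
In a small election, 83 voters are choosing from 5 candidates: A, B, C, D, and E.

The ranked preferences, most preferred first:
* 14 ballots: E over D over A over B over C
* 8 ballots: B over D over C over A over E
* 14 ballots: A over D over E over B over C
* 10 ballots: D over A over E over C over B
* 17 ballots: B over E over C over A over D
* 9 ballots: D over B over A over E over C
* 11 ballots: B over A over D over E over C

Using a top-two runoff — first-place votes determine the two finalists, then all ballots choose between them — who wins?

D

Round 1 first-place votes: A 14, B 36, C 0, D 19, E 14. B and D advance.
Runoff: B is ranked above D on 36 ballots, D above B on 47.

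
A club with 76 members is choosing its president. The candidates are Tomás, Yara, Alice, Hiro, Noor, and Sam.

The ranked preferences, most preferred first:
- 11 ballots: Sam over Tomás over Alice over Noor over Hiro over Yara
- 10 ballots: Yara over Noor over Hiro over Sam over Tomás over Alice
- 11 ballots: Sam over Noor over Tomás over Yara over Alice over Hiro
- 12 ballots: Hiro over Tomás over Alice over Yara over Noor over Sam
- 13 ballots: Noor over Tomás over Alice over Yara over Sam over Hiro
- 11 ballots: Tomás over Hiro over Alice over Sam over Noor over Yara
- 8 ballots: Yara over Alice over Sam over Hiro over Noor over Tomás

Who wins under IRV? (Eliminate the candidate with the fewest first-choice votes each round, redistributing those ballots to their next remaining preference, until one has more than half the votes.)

Yara

Round 1: Tomás 11, Yara 18, Alice 0, Hiro 12, Noor 13, Sam 22. Alice eliminated.
Round 2: Tomás 11, Yara 18, Hiro 12, Noor 13, Sam 22. Tomás eliminated.
Round 3: Yara 18, Hiro 23, Noor 13, Sam 22. Noor eliminated.
Round 4: Yara 31, Hiro 23, Sam 22. Sam eliminated.
Round 5: Yara 42, Hiro 34. Yara has a majority (≥39).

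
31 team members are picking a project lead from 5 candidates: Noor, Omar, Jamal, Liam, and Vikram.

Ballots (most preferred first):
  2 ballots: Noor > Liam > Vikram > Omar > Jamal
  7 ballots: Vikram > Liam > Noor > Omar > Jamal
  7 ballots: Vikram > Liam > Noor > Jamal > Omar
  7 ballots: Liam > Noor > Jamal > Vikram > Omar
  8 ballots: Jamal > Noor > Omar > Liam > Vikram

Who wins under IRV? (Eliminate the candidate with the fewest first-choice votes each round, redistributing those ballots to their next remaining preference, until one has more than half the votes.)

Round 1: Noor 2, Omar 0, Jamal 8, Liam 7, Vikram 14. Omar eliminated.
Round 2: Noor 2, Jamal 8, Liam 7, Vikram 14. Noor eliminated.
Round 3: Jamal 8, Liam 9, Vikram 14. Jamal eliminated.
Round 4: Liam 17, Vikram 14. Liam has a majority (≥16).

Liam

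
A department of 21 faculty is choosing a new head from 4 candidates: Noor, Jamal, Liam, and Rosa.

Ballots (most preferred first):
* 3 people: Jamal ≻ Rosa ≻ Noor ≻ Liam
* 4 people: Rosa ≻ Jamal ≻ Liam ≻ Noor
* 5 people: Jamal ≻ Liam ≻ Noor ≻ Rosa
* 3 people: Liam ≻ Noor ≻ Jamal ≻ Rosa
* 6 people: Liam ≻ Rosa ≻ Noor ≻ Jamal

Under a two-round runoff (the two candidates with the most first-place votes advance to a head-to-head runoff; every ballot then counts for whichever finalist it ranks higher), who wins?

Jamal

Round 1 first-place votes: Noor 0, Jamal 8, Liam 9, Rosa 4. Liam and Jamal advance.
Runoff: Liam is ranked above Jamal on 9 ballots, Jamal above Liam on 12.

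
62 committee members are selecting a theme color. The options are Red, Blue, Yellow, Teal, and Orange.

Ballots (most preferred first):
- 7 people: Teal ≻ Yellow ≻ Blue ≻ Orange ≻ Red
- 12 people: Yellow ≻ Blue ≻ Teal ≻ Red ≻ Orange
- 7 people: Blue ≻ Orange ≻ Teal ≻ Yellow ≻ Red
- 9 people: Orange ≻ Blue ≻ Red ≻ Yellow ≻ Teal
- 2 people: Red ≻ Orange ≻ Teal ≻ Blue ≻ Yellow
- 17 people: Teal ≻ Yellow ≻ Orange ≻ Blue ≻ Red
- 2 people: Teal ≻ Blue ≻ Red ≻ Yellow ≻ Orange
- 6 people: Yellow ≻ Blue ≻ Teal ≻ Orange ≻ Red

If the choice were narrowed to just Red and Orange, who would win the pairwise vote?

Orange

Red is ranked above Orange on 16 ballots; Orange above Red on 46.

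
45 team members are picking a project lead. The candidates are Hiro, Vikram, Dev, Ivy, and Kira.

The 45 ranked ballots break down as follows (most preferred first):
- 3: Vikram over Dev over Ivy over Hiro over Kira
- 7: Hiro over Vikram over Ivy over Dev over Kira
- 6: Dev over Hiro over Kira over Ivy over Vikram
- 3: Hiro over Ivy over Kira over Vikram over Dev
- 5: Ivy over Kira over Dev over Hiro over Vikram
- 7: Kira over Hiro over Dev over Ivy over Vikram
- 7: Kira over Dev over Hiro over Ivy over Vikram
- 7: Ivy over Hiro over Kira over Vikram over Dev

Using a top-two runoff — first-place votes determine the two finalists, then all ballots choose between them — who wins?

Ivy

Round 1 first-place votes: Hiro 10, Vikram 3, Dev 6, Ivy 12, Kira 14. Kira and Ivy advance.
Runoff: Kira is ranked above Ivy on 20 ballots, Ivy above Kira on 25.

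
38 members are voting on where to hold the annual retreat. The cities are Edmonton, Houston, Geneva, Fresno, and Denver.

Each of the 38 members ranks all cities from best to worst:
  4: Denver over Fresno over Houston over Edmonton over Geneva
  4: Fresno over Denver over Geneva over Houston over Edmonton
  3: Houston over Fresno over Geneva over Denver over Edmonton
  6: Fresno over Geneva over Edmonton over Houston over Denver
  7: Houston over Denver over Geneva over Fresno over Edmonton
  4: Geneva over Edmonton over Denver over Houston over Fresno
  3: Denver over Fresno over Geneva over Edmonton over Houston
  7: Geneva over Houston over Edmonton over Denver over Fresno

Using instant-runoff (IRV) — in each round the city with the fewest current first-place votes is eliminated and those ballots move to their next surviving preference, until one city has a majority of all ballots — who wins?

Round 1: Edmonton 0, Houston 10, Geneva 11, Fresno 10, Denver 7. Edmonton eliminated.
Round 2: Houston 10, Geneva 11, Fresno 10, Denver 7. Denver eliminated.
Round 3: Houston 10, Geneva 11, Fresno 17. Houston eliminated.
Round 4: Geneva 18, Fresno 20. Fresno has a majority (≥20).

Fresno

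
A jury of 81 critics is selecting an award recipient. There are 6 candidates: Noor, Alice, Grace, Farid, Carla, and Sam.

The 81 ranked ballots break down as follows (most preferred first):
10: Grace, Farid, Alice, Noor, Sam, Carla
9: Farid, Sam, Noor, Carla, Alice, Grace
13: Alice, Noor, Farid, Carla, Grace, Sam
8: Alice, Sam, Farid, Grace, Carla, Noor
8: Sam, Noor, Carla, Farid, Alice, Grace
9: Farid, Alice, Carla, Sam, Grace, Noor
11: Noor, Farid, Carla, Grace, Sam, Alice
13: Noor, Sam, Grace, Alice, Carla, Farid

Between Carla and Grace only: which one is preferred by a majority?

Carla is ranked above Grace on 50 ballots; Grace above Carla on 31.

Carla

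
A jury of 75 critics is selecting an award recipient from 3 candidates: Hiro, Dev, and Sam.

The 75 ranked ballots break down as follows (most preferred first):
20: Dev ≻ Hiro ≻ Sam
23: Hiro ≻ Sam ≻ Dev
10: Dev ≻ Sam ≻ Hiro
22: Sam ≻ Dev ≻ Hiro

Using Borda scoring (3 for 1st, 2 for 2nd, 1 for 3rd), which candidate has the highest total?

Hiro: 20×2 + 23×3 + 10×1 + 22×1 = 141
Dev: 20×3 + 23×1 + 10×3 + 22×2 = 157
Sam: 20×1 + 23×2 + 10×2 + 22×3 = 152

Dev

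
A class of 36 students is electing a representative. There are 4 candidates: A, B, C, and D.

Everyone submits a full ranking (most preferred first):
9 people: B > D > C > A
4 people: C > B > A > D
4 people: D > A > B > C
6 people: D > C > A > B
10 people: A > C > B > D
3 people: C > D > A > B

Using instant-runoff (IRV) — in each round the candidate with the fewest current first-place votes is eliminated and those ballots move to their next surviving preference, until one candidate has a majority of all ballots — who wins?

Round 1: A 10, B 9, C 7, D 10. C eliminated.
Round 2: A 10, B 13, D 13. A eliminated.
Round 3: B 23, D 13. B has a majority (≥19).

B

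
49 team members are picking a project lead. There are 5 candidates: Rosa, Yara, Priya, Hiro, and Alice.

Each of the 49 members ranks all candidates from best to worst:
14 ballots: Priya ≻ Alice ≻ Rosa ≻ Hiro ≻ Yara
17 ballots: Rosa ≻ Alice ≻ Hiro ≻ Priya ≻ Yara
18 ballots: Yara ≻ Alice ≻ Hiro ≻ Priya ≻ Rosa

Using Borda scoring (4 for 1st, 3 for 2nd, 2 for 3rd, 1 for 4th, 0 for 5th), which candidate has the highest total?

Rosa: 14×2 + 17×4 + 18×0 = 96
Yara: 14×0 + 17×0 + 18×4 = 72
Priya: 14×4 + 17×1 + 18×1 = 91
Hiro: 14×1 + 17×2 + 18×2 = 84
Alice: 14×3 + 17×3 + 18×3 = 147

Alice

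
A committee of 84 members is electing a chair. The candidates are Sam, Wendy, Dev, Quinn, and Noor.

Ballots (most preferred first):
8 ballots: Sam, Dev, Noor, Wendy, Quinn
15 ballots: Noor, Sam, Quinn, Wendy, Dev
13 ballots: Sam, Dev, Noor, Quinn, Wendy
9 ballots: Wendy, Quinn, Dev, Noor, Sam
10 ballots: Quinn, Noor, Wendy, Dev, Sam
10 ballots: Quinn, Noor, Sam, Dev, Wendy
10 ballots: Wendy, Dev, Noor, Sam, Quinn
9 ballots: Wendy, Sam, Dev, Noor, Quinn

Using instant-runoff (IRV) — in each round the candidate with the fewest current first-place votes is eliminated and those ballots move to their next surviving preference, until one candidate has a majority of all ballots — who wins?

Sam

Round 1: Sam 21, Wendy 28, Dev 0, Quinn 20, Noor 15. Dev eliminated.
Round 2: Sam 21, Wendy 28, Quinn 20, Noor 15. Noor eliminated.
Round 3: Sam 36, Wendy 28, Quinn 20. Quinn eliminated.
Round 4: Sam 46, Wendy 38. Sam has a majority (≥43).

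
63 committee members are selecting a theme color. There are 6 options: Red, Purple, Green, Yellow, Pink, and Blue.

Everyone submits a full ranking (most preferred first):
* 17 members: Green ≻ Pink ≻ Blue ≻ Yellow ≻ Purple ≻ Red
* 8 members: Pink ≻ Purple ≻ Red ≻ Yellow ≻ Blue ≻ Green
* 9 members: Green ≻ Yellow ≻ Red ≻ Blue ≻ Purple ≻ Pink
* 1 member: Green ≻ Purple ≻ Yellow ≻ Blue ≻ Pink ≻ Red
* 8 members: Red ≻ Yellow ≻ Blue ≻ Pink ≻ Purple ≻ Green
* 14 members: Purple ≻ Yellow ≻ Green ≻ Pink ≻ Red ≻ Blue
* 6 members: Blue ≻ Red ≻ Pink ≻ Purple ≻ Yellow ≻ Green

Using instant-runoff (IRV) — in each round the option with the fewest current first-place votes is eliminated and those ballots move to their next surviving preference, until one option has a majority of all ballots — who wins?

Purple

Round 1: Red 8, Purple 14, Green 27, Yellow 0, Pink 8, Blue 6. Yellow eliminated.
Round 2: Red 8, Purple 14, Green 27, Pink 8, Blue 6. Blue eliminated.
Round 3: Red 14, Purple 14, Green 27, Pink 8. Pink eliminated.
Round 4: Red 14, Purple 22, Green 27. Red eliminated.
Round 5: Purple 36, Green 27. Purple has a majority (≥32).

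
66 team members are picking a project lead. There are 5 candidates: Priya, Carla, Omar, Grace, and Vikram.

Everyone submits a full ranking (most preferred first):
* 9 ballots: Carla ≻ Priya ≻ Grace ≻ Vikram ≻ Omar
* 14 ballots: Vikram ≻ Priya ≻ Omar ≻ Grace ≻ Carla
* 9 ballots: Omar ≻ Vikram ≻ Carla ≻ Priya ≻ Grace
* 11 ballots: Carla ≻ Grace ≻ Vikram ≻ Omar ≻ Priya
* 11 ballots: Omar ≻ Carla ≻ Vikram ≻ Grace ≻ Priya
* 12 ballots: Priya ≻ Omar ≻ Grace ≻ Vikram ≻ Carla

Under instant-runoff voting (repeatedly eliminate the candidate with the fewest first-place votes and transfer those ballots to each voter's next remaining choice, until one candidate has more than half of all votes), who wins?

Round 1: Priya 12, Carla 20, Omar 20, Grace 0, Vikram 14. Grace eliminated.
Round 2: Priya 12, Carla 20, Omar 20, Vikram 14. Priya eliminated.
Round 3: Carla 20, Omar 32, Vikram 14. Vikram eliminated.
Round 4: Carla 20, Omar 46. Omar has a majority (≥34).

Omar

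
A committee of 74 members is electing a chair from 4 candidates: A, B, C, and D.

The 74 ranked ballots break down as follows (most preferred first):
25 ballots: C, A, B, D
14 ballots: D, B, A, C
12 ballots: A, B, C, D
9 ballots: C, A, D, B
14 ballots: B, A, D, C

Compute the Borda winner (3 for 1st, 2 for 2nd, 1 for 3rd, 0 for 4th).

A: 25×2 + 14×1 + 12×3 + 9×2 + 14×2 = 146
B: 25×1 + 14×2 + 12×2 + 9×0 + 14×3 = 119
C: 25×3 + 14×0 + 12×1 + 9×3 + 14×0 = 114
D: 25×0 + 14×3 + 12×0 + 9×1 + 14×1 = 65

A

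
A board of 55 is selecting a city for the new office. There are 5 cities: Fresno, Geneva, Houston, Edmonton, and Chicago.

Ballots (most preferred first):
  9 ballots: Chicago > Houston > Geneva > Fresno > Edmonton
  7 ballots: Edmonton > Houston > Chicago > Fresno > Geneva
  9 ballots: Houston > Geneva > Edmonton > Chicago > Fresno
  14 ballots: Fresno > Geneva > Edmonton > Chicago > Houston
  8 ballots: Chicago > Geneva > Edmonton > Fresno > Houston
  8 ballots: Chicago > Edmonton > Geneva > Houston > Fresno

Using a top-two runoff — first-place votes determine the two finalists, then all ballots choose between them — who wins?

Chicago

Round 1 first-place votes: Fresno 14, Geneva 0, Houston 9, Edmonton 7, Chicago 25. Chicago and Fresno advance.
Runoff: Chicago is ranked above Fresno on 41 ballots, Fresno above Chicago on 14.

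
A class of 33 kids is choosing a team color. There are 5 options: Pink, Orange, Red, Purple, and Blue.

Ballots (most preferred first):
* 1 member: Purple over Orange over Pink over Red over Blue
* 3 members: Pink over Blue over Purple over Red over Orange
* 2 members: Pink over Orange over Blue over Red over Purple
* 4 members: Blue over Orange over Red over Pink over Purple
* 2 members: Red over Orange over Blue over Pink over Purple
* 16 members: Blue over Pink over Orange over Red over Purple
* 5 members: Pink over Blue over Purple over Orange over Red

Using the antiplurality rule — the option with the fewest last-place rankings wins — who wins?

Last-place votes: Pink 0, Orange 3, Red 5, Purple 24, Blue 1.

Pink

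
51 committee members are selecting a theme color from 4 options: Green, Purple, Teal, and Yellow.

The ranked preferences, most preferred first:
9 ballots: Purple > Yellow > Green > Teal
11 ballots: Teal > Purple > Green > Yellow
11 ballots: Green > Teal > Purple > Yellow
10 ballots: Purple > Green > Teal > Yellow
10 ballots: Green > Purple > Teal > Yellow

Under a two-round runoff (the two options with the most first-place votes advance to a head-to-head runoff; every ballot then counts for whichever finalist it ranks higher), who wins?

Purple

Round 1 first-place votes: Green 21, Purple 19, Teal 11, Yellow 0. Green and Purple advance.
Runoff: Green is ranked above Purple on 21 ballots, Purple above Green on 30.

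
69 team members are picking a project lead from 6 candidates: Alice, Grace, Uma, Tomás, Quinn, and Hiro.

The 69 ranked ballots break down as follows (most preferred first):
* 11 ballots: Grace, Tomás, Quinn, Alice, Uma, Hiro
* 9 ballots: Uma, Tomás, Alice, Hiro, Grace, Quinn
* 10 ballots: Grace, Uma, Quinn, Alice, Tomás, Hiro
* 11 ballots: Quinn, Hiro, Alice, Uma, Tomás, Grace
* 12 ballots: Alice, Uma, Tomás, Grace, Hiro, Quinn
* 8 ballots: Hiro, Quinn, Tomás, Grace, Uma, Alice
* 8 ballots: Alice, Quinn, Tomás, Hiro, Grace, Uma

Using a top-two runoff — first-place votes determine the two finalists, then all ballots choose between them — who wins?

Alice

Round 1 first-place votes: Alice 20, Grace 21, Uma 9, Tomás 0, Quinn 11, Hiro 8. Grace and Alice advance.
Runoff: Grace is ranked above Alice on 29 ballots, Alice above Grace on 40.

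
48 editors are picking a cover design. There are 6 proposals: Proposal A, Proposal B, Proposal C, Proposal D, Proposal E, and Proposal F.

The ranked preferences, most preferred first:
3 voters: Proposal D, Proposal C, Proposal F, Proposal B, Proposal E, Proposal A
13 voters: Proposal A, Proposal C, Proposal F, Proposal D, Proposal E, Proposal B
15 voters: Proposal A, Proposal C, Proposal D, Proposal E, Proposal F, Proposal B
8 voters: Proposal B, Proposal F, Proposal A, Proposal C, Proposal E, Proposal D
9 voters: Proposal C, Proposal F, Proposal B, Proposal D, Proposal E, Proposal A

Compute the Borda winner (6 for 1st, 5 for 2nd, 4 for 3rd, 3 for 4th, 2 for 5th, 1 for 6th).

Proposal A: 3×1 + 13×6 + 15×6 + 8×4 + 9×1 = 212
Proposal B: 3×3 + 13×1 + 15×1 + 8×6 + 9×4 = 121
Proposal C: 3×5 + 13×5 + 15×5 + 8×3 + 9×6 = 233
Proposal D: 3×6 + 13×3 + 15×4 + 8×1 + 9×3 = 152
Proposal E: 3×2 + 13×2 + 15×3 + 8×2 + 9×2 = 111
Proposal F: 3×4 + 13×4 + 15×2 + 8×5 + 9×5 = 179

Proposal C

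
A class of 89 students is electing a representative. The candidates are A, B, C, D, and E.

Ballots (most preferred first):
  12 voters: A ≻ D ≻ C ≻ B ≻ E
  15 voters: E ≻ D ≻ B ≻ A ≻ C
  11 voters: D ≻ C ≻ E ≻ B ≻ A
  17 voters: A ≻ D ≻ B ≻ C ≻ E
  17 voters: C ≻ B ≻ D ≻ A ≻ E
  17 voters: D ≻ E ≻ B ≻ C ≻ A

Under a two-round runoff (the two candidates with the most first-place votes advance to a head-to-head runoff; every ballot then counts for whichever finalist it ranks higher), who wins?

Round 1 first-place votes: A 29, B 0, C 17, D 28, E 15. A and D advance.
Runoff: A is ranked above D on 29 ballots, D above A on 60.

D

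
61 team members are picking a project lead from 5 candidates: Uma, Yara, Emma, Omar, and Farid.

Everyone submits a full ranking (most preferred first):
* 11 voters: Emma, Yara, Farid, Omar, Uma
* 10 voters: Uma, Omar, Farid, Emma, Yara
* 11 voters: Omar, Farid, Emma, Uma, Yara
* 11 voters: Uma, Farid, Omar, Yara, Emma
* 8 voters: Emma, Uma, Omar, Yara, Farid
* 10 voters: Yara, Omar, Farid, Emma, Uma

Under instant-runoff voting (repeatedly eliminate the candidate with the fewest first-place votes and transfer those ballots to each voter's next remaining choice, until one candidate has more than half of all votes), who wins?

Round 1: Uma 21, Yara 10, Emma 19, Omar 11, Farid 0. Farid eliminated.
Round 2: Uma 21, Yara 10, Emma 19, Omar 11. Yara eliminated.
Round 3: Uma 21, Emma 19, Omar 21. Emma eliminated.
Round 4: Uma 29, Omar 32. Omar has a majority (≥31).

Omar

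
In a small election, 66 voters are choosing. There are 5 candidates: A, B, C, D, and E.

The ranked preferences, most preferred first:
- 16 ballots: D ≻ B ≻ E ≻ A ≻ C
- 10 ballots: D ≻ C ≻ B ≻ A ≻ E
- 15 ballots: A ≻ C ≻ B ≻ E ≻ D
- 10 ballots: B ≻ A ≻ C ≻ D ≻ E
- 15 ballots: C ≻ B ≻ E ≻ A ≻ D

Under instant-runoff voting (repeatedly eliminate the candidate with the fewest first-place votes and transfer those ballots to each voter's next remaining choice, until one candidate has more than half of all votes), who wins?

Round 1: A 15, B 10, C 15, D 26, E 0. E eliminated.
Round 2: A 15, B 10, C 15, D 26. B eliminated.
Round 3: A 25, C 15, D 26. C eliminated.
Round 4: A 40, D 26. A has a majority (≥34).

A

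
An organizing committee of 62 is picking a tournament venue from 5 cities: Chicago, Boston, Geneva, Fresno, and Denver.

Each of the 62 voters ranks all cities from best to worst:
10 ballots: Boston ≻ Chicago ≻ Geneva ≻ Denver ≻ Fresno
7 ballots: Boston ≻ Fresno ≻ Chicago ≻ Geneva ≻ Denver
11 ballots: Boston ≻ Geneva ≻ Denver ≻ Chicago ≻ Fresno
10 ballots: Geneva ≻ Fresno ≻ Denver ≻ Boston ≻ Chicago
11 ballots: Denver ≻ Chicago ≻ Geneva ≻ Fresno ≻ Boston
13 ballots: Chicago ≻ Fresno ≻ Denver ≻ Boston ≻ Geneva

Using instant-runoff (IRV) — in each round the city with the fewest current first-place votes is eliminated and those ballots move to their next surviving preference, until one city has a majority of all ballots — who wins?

Denver

Round 1: Chicago 13, Boston 28, Geneva 10, Fresno 0, Denver 11. Fresno eliminated.
Round 2: Chicago 13, Boston 28, Geneva 10, Denver 11. Geneva eliminated.
Round 3: Chicago 13, Boston 28, Denver 21. Chicago eliminated.
Round 4: Boston 28, Denver 34. Denver has a majority (≥32).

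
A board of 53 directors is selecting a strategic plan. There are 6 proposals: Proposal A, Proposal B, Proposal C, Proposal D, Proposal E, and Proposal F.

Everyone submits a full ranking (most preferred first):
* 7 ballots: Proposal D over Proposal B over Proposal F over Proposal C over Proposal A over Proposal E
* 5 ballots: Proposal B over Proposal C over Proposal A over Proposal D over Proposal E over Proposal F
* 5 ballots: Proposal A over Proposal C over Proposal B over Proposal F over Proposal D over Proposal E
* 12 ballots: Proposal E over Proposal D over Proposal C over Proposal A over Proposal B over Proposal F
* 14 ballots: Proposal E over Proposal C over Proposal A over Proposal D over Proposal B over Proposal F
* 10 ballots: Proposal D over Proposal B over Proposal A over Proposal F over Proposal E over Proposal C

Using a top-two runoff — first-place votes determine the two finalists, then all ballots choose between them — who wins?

Proposal D

Round 1 first-place votes: Proposal A 5, Proposal B 5, Proposal C 0, Proposal D 17, Proposal E 26, Proposal F 0. Proposal E and Proposal D advance.
Runoff: Proposal E is ranked above Proposal D on 26 ballots, Proposal D above Proposal E on 27.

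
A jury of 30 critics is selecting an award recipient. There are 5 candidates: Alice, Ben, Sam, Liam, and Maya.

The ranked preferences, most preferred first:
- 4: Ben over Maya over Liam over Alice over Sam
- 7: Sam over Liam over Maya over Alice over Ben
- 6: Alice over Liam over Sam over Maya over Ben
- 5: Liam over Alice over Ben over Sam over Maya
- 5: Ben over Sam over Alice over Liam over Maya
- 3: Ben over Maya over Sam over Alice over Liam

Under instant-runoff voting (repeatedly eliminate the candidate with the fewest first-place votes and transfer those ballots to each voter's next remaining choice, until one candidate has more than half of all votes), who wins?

Round 1: Alice 6, Ben 12, Sam 7, Liam 5, Maya 0. Maya eliminated.
Round 2: Alice 6, Ben 12, Sam 7, Liam 5. Liam eliminated.
Round 3: Alice 11, Ben 12, Sam 7. Sam eliminated.
Round 4: Alice 18, Ben 12. Alice has a majority (≥16).

Alice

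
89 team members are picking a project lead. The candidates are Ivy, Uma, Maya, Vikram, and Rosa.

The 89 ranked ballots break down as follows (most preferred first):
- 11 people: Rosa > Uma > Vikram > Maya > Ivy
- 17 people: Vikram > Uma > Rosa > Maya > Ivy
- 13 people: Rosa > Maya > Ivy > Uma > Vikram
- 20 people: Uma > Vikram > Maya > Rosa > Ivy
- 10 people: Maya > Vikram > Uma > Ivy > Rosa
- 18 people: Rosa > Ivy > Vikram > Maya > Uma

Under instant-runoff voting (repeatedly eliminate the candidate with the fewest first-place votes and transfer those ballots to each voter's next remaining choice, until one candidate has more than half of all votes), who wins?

Round 1: Ivy 0, Uma 20, Maya 10, Vikram 17, Rosa 42. Ivy eliminated.
Round 2: Uma 20, Maya 10, Vikram 17, Rosa 42. Maya eliminated.
Round 3: Uma 20, Vikram 27, Rosa 42. Uma eliminated.
Round 4: Vikram 47, Rosa 42. Vikram has a majority (≥45).

Vikram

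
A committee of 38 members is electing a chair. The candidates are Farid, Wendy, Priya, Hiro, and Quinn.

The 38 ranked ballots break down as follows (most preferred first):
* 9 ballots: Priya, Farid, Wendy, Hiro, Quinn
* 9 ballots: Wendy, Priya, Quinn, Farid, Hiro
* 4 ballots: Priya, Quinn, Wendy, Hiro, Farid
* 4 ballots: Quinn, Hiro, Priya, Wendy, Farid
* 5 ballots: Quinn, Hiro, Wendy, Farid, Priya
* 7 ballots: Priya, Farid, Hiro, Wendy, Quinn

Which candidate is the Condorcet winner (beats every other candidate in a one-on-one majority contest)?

Priya

Priya vs Farid: 33–5
Priya vs Wendy: 24–14
Priya vs Hiro: 29–9
Priya vs Quinn: 29–9
Priya beats every other candidate.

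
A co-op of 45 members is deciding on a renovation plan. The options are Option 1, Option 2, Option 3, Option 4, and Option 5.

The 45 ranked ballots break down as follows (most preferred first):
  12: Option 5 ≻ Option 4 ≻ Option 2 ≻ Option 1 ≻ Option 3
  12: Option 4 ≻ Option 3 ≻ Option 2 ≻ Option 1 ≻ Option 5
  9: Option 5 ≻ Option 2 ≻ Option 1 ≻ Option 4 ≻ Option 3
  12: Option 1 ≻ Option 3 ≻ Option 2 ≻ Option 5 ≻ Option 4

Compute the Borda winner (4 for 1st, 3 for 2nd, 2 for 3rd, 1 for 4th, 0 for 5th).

Option 2

Option 1: 12×1 + 12×1 + 9×2 + 12×4 = 90
Option 2: 12×2 + 12×2 + 9×3 + 12×2 = 99
Option 3: 12×0 + 12×3 + 9×0 + 12×3 = 72
Option 4: 12×3 + 12×4 + 9×1 + 12×0 = 93
Option 5: 12×4 + 12×0 + 9×4 + 12×1 = 96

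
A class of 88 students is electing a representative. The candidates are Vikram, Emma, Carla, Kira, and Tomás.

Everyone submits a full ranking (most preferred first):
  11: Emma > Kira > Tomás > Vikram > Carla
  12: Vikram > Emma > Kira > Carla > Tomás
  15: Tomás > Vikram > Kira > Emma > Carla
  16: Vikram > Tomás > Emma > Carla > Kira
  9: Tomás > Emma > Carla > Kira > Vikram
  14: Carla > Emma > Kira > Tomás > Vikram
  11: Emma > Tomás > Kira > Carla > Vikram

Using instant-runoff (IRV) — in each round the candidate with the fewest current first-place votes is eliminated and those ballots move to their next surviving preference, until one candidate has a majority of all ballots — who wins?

Emma

Round 1: Vikram 28, Emma 22, Carla 14, Kira 0, Tomás 24. Kira eliminated.
Round 2: Vikram 28, Emma 22, Carla 14, Tomás 24. Carla eliminated.
Round 3: Vikram 28, Emma 36, Tomás 24. Tomás eliminated.
Round 4: Vikram 43, Emma 45. Emma has a majority (≥45).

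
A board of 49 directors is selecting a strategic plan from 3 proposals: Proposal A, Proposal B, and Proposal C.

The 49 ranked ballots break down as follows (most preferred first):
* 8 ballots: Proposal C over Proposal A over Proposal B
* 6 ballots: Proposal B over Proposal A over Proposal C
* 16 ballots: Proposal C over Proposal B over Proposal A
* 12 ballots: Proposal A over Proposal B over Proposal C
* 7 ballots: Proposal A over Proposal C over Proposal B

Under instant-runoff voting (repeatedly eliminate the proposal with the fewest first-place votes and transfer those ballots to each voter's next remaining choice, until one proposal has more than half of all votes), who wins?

Round 1: Proposal A 19, Proposal B 6, Proposal C 24. Proposal B eliminated.
Round 2: Proposal A 25, Proposal C 24. Proposal A has a majority (≥25).

Proposal A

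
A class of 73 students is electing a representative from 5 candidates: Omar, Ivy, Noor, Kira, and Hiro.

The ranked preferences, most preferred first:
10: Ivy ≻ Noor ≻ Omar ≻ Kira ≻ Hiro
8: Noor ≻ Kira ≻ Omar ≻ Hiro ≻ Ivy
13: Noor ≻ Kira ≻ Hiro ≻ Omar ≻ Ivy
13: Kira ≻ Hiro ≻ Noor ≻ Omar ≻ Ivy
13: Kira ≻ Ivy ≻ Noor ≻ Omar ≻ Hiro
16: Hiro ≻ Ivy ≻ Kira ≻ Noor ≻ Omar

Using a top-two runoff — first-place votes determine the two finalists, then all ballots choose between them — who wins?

Round 1 first-place votes: Omar 0, Ivy 10, Noor 21, Kira 26, Hiro 16. Kira and Noor advance.
Runoff: Kira is ranked above Noor on 42 ballots, Noor above Kira on 31.

Kira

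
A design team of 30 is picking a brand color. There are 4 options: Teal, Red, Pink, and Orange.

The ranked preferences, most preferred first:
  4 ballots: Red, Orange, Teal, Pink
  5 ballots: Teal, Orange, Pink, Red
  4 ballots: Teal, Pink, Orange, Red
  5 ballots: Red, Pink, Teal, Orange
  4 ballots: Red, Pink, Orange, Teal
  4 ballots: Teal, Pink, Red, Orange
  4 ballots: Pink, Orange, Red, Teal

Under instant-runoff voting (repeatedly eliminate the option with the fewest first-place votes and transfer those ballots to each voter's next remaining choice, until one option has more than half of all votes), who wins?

Red

Round 1: Teal 13, Red 13, Pink 4, Orange 0. Orange eliminated.
Round 2: Teal 13, Red 13, Pink 4. Pink eliminated.
Round 3: Teal 13, Red 17. Red has a majority (≥16).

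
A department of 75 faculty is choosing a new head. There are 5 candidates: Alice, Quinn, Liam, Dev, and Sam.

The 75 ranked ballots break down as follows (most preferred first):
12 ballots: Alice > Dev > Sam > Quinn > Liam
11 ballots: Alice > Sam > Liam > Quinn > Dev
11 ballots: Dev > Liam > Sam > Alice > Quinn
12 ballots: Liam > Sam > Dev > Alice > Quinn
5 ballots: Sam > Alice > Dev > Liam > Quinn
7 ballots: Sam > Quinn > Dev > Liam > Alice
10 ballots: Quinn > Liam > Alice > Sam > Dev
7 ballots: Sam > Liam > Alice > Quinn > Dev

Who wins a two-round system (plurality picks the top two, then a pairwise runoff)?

Sam

Round 1 first-place votes: Alice 23, Quinn 10, Liam 12, Dev 11, Sam 19. Alice and Sam advance.
Runoff: Alice is ranked above Sam on 33 ballots, Sam above Alice on 42.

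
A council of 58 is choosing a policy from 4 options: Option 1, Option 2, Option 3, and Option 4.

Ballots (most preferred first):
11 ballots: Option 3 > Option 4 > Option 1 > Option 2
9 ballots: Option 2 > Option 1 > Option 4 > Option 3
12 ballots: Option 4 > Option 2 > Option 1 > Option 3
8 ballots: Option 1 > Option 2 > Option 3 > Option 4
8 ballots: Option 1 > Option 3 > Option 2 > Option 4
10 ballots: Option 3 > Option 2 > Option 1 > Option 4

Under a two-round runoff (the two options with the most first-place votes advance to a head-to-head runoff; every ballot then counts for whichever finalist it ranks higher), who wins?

Option 1

Round 1 first-place votes: Option 1 16, Option 2 9, Option 3 21, Option 4 12. Option 3 and Option 1 advance.
Runoff: Option 3 is ranked above Option 1 on 21 ballots, Option 1 above Option 3 on 37.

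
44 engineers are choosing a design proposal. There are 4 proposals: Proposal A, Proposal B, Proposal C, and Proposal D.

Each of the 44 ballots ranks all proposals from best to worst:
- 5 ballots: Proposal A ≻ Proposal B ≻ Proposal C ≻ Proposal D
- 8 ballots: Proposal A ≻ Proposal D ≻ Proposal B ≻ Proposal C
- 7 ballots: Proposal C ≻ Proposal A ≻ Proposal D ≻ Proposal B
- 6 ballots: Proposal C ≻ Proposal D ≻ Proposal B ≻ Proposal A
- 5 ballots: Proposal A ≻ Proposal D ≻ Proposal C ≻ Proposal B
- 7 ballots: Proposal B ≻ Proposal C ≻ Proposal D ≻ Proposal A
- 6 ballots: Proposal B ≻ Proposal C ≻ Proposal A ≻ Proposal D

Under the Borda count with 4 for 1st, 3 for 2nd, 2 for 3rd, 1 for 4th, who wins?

Proposal A: 5×4 + 8×4 + 7×3 + 6×1 + 5×4 + 7×1 + 6×2 = 118
Proposal B: 5×3 + 8×2 + 7×1 + 6×2 + 5×1 + 7×4 + 6×4 = 107
Proposal C: 5×2 + 8×1 + 7×4 + 6×4 + 5×2 + 7×3 + 6×3 = 119
Proposal D: 5×1 + 8×3 + 7×2 + 6×3 + 5×3 + 7×2 + 6×1 = 96

Proposal C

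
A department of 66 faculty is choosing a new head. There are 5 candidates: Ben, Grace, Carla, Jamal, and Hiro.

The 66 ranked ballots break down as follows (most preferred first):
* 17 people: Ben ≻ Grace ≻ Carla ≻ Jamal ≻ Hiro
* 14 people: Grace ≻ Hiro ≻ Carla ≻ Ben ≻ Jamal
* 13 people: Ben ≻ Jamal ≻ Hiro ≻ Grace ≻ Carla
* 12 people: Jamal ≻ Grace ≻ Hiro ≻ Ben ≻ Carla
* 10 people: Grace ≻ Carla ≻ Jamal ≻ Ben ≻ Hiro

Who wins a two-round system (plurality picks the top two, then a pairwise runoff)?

Grace

Round 1 first-place votes: Ben 30, Grace 24, Carla 0, Jamal 12, Hiro 0. Ben and Grace advance.
Runoff: Ben is ranked above Grace on 30 ballots, Grace above Ben on 36.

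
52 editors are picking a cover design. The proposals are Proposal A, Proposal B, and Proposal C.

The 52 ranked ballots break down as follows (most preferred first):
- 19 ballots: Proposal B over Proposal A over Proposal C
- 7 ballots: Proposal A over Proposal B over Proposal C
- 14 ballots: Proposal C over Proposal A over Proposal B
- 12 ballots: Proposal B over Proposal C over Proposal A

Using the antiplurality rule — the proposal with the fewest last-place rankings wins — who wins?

Proposal A

Last-place votes: Proposal A 12, Proposal B 14, Proposal C 26.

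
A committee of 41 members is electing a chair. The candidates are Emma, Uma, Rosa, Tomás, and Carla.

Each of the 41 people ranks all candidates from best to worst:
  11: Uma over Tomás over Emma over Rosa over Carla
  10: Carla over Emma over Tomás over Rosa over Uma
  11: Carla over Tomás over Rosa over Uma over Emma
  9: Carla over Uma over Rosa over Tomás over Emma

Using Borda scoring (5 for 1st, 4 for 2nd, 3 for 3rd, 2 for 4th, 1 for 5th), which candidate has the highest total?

Emma: 11×3 + 10×4 + 11×1 + 9×1 = 93
Uma: 11×5 + 10×1 + 11×2 + 9×4 = 123
Rosa: 11×2 + 10×2 + 11×3 + 9×3 = 102
Tomás: 11×4 + 10×3 + 11×4 + 9×2 = 136
Carla: 11×1 + 10×5 + 11×5 + 9×5 = 161

Carla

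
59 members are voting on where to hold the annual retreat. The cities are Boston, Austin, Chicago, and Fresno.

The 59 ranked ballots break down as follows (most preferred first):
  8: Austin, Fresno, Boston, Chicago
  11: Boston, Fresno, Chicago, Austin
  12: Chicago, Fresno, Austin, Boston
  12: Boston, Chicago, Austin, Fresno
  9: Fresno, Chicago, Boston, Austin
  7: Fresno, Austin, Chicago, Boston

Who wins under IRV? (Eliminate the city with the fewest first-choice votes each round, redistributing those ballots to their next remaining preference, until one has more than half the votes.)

Fresno

Round 1: Boston 23, Austin 8, Chicago 12, Fresno 16. Austin eliminated.
Round 2: Boston 23, Chicago 12, Fresno 24. Chicago eliminated.
Round 3: Boston 23, Fresno 36. Fresno has a majority (≥30).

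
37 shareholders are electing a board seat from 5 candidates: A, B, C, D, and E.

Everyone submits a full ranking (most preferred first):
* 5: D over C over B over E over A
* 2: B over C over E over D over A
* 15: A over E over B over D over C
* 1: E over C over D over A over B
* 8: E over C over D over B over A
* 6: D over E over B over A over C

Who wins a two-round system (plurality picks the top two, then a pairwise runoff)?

Round 1 first-place votes: A 15, B 2, C 0, D 11, E 9. A and D advance.
Runoff: A is ranked above D on 15 ballots, D above A on 22.

D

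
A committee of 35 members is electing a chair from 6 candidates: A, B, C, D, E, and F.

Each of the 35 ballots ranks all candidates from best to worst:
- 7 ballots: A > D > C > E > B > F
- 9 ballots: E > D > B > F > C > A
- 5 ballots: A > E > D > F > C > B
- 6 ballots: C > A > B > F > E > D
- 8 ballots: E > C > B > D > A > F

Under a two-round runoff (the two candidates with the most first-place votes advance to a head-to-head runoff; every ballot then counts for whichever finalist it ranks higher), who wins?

A

Round 1 first-place votes: A 12, B 0, C 6, D 0, E 17, F 0. E and A advance.
Runoff: E is ranked above A on 17 ballots, A above E on 18.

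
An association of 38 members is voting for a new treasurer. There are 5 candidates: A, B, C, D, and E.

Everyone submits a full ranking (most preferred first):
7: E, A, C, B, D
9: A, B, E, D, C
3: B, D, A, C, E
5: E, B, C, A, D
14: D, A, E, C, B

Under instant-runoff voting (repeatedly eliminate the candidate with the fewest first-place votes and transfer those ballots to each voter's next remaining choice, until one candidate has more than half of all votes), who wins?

Round 1: A 9, B 3, C 0, D 14, E 12. C eliminated.
Round 2: A 9, B 3, D 14, E 12. B eliminated.
Round 3: A 9, D 17, E 12. A eliminated.
Round 4: D 17, E 21. E has a majority (≥20).

E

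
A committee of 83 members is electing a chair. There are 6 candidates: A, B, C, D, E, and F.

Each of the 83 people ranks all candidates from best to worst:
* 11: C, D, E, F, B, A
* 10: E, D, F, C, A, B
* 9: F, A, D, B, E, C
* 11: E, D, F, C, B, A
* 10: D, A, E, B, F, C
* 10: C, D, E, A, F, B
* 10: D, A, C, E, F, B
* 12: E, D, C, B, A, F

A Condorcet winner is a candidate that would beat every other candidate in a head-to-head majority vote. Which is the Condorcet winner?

D

D vs A: 74–9
D vs B: 83–0
D vs C: 62–21
D vs E: 50–33
D vs F: 74–9
D beats every other candidate.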